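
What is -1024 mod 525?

-1024 = -2*525 + 26, so -1024 ≡ 26 (mod 525).

26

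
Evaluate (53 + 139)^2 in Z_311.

166

53 + 139 = 192
(192)^2 ≡ 166 (mod 311)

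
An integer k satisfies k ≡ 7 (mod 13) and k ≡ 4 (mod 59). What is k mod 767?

13⁻¹ mod 59: 13×50 ≡ 1 (mod 59), so 13⁻¹ ≡ 50.
k = 7 + 13×((4 − 7)×50 mod 59) = 7 + 13×27 = 358.
Check: 358 mod 13 = 7, 358 mod 59 = 4. ✓

358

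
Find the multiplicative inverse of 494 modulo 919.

Run the extended Euclidean algorithm:
919 = 1·494 + 425
494 = 1·425 + 69
425 = 6·69 + 11
69 = 6·11 + 3
11 = 3·3 + 2
3 = 1·2 + 1
2 = 2·1 + 0
gcd(494, 919) = 1, so the inverse exists.
Back-substitute for 1:
1 = 1·3 − 1·2
  = −1·11 + 4·3
  = 4·69 − 25·11
  = −25·425 + 154·69
  = 154·494 − 179·425
  = −179·919 + 333·494
So 494⁻¹ ≡ 333 (mod 919).

333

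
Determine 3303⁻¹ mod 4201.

Apply the Euclidean algorithm and back-substitute:
4201 = 1·3303 + 898
3303 = 3·898 + 609
898 = 1·609 + 289
609 = 2·289 + 31
289 = 9·31 + 10
31 = 3·10 + 1
10 = 10·1 + 0
gcd(3303, 4201) = 1, so the inverse exists.
Bézout: 1 = −320·4201 + 407·3303.
So 3303⁻¹ ≡ 407 (mod 4201).

407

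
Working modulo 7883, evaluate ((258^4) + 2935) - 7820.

2816

(258)^4 ≡ 7701 (mod 7883)
7701 + 2935 = 10636 ≡ 2753 (mod 7883)
2753 - 7820 = -5067 ≡ 2816 (mod 7883)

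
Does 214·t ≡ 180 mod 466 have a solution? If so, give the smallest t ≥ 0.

199

gcd(214, 466) = 2, and 2 | 180, so solutions exist.
Divide through by 2: 107·t mod 233 = 90.
107⁻¹ ≡ 98 (mod 233).
t ≡ 98·90 ≡ 199 (mod 233).
The smallest non-negative solution is t = 199.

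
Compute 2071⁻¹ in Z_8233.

3713

Run the extended Euclidean algorithm:
8233 = 3·2071 + 2020
2071 = 1·2020 + 51
2020 = 39·51 + 31
51 = 1·31 + 20
31 = 1·20 + 11
20 = 1·11 + 9
11 = 1·9 + 2
9 = 4·2 + 1
2 = 2·1 + 0
gcd(2071, 8233) = 1, so the inverse exists.
Bézout: 1 = −934·8233 + 3713·2071.
So 2071⁻¹ ≡ 3713 (mod 8233).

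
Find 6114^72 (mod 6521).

1466

Compute successive squares:
6114^1 ≡ 6114 (mod 6521)
6114^2 ≡ 6114^2 = 37380996 ≡ 2624 (mod 6521)
6114^4 ≡ 2624^2 = 6885376 ≡ 5721 (mod 6521)
6114^8 ≡ 5721^2 = 32729841 ≡ 942 (mod 6521)
6114^16 ≡ 942^2 = 887364 ≡ 508 (mod 6521)
6114^32 ≡ 508^2 = 258064 ≡ 3745 (mod 6521)
6114^64 ≡ 3745^2 = 14025025 ≡ 4875 (mod 6521)
6114^72 = 6114^64 × 6114^8 ≡ 4875 × 942 (mod 6521).
4875 × 942 = 4592250 ≡ 1466 (mod 6521).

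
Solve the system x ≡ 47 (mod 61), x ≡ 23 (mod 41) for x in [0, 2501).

61⁻¹ mod 41: 61·39 ≡ 1 (mod 41), so 61⁻¹ ≡ 39.
x = 47 + 61·((23 − 47)·39 mod 41) = 47 + 61·7 = 474.
Check: 474 mod 61 = 47, 474 mod 41 = 23. ✓

474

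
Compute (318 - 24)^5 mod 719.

318 - 24 = 294
(294)^5 ≡ 15 (mod 719)

15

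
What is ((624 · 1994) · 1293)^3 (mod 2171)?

624 · 1994 = 1244256 ≡ 273 (mod 2171)
273 · 1293 = 352989 ≡ 1287 (mod 2171)
(1287)^3 ≡ 754 (mod 2171)

754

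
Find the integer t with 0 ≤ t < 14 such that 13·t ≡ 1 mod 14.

Apply the Euclidean algorithm and back-substitute:
14 = 1*13 + 1
13 = 13*1 + 0
gcd(13, 14) = 1, so the inverse exists.
Back-substitute for 1:
1 = 1*14 − 1*13
So 13⁻¹ ≡ −1 ≡ 13 (mod 14).

13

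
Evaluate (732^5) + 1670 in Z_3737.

(732)^5 ≡ 1753 (mod 3737)
1753 + 1670 = 3423

3423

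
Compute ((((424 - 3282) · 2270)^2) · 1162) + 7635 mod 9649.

424 - 3282 = -2858 ≡ 6791 (mod 9649)
6791 · 2270 = 15415570 ≡ 6117 (mod 9649)
(6117)^2 ≡ 8516 (mod 9649)
8516 · 1162 = 9895592 ≡ 5367 (mod 9649)
5367 + 7635 = 13002 ≡ 3353 (mod 9649)

3353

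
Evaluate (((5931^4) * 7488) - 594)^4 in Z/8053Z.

2250

(5931)^4 ≡ 1661 (mod 8053)
1661 * 7488 = 12437568 ≡ 3736 (mod 8053)
3736 - 594 = 3142
(3142)^4 ≡ 2250 (mod 8053)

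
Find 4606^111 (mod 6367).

4901

111 in binary is 1101111, i.e. 111 = 64 + 32 + 8 + 4 + 2 + 1.
4606^1 ≡ 4606 (mod 6367)
4606^2 ≡ 4606^2 = 21215236 ≡ 392 (mod 6367)
4606^4 ≡ 392^2 = 153664 ≡ 856 (mod 6367)
4606^8 ≡ 856^2 = 732736 ≡ 531 (mod 6367)
4606^16 ≡ 531^2 = 281961 ≡ 1813 (mod 6367)
4606^32 ≡ 1813^2 = 3286969 ≡ 1597 (mod 6367)
4606^64 ≡ 1597^2 = 2550409 ≡ 3609 (mod 6367)
4606^111 = 4606^64 * 4606^32 * 4606^8 * 4606^4 * 4606^2 * 4606^1 ≡ 3609 * 1597 * 531 * 856 * 392 * 4606 (mod 6367).
Accumulate the product:
3609 * 1597 = 5763573 ≡ 1438
1438 * 531 = 763578 ≡ 5905
5905 * 856 = 5054680 ≡ 5649
5649 * 392 = 2214408 ≡ 5059
5059 * 4606 = 23301754 ≡ 4901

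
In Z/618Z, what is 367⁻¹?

By the extended Euclidean algorithm:
618 = 1*367 + 251
367 = 1*251 + 116
251 = 2*116 + 19
116 = 6*19 + 2
19 = 9*2 + 1
2 = 2*1 + 0
gcd(367, 618) = 1, so the inverse exists.
Bézout: 1 = 174*618 − 293*367.
So 367⁻¹ ≡ −293 ≡ 325 (mod 618).

325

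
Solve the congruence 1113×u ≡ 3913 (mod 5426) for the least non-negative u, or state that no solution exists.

4747

gcd(1113, 5426) = 1, so a unique solution mod 5426 exists.
1113⁻¹ ≡ 5387 (mod 5426).
u ≡ 5387×3913 ≡ 4747 (mod 5426).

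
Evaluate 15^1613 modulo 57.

Compute successive squares:
1613 in binary is 11001001101, i.e. 1613 = 1024 + 512 + 64 + 8 + 4 + 1.
15^1 ≡ 15 (mod 57)
15^2 ≡ 15^2 = 225 ≡ 54 (mod 57)
15^4 ≡ 54^2 = 2916 ≡ 9 (mod 57)
15^8 ≡ 9^2 = 81 ≡ 24 (mod 57)
15^16 ≡ 24^2 = 576 ≡ 6 (mod 57)
15^32 ≡ 6^2 = 36 (mod 57)
15^64 ≡ 36^2 = 1296 ≡ 42 (mod 57)
15^128 ≡ 42^2 = 1764 ≡ 54 (mod 57)
15^256 ≡ 54^2 = 2916 ≡ 9 (mod 57)
15^512 ≡ 9^2 = 81 ≡ 24 (mod 57)
15^1024 ≡ 24^2 = 576 ≡ 6 (mod 57)
15^1613 = 15^1024 * 15^512 * 15^64 * 15^8 * 15^4 * 15^1 ≡ 6 * 24 * 42 * 24 * 9 * 15 (mod 57).
Accumulate the product:
6 * 24 = 144 ≡ 30
30 * 42 = 1260 ≡ 6
6 * 24 = 144 ≡ 30
30 * 9 = 270 ≡ 42
42 * 15 = 630 ≡ 3

3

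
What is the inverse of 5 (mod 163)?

98

Run the extended Euclidean algorithm:
163 = 32*5 + 3
5 = 1*3 + 2
3 = 1*2 + 1
2 = 2*1 + 0
gcd(5, 163) = 1, so the inverse exists.
Bézout: 1 = 2*163 − 65*5.
So 5⁻¹ ≡ −65 ≡ 98 (mod 163).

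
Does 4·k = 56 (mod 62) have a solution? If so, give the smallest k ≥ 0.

gcd(4, 62) = 2, and 2 | 56, so solutions exist.
Divide through by 2: 2·k ≡ 28 (mod 31).
2⁻¹ ≡ 16 (mod 31).
k ≡ 16·28 ≡ 14 (mod 31).
The smallest non-negative solution is k = 14.

14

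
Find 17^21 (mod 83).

10

21 in binary is 10101, i.e. 21 = 16 + 4 + 1.
17^1 ≡ 17 (mod 83)
17^2 ≡ 17^2 = 289 ≡ 40 (mod 83)
17^4 ≡ 40^2 = 1600 ≡ 23 (mod 83)
17^8 ≡ 23^2 = 529 ≡ 31 (mod 83)
17^16 ≡ 31^2 = 961 ≡ 48 (mod 83)
17^21 = 17^16 * 17^4 * 17^1 ≡ 48 * 23 * 17 (mod 83).
Accumulate the product:
48 * 23 = 1104 ≡ 25
25 * 17 = 425 ≡ 10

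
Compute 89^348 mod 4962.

1129

By square-and-multiply:
89^1 ≡ 89 (mod 4962)
89^2 ≡ 89^2 = 7921 ≡ 2959 (mod 4962)
89^4 ≡ 2959^2 = 8755681 ≡ 2713 (mod 4962)
89^8 ≡ 2713^2 = 7360369 ≡ 1723 (mod 4962)
89^16 ≡ 1723^2 = 2968729 ≡ 1453 (mod 4962)
89^32 ≡ 1453^2 = 2111209 ≡ 2359 (mod 4962)
89^64 ≡ 2359^2 = 5564881 ≡ 2479 (mod 4962)
89^128 ≡ 2479^2 = 6145441 ≡ 2485 (mod 4962)
89^256 ≡ 2485^2 = 6175225 ≡ 2497 (mod 4962)
89^348 = 89^256 · 89^64 · 89^16 · 89^8 · 89^4 ≡ 2497 · 2479 · 1453 · 1723 · 2713 (mod 4962).
Accumulate the product:
2497 · 2479 = 6190063 ≡ 2449
2449 · 1453 = 3558397 ≡ 643
643 · 1723 = 1107889 ≡ 1363
1363 · 2713 = 3697819 ≡ 1129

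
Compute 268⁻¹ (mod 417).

403

417 = 1*268 + 149
268 = 1*149 + 119
149 = 1*119 + 30
119 = 3*30 + 29
30 = 1*29 + 1
29 = 29*1 + 0
gcd(268, 417) = 1, so the inverse exists.
Bézout: 1 = 9*417 − 14*268.
So 268⁻¹ ≡ −14 ≡ 403 (mod 417).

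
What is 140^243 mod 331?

92

Using repeated squaring:
243 in binary is 11110011, i.e. 243 = 128 + 64 + 32 + 16 + 2 + 1.
140^1 ≡ 140 (mod 331)
140^2 ≡ 140^2 = 19600 ≡ 71 (mod 331)
140^4 ≡ 71^2 = 5041 ≡ 76 (mod 331)
140^8 ≡ 76^2 = 5776 ≡ 149 (mod 331)
140^16 ≡ 149^2 = 22201 ≡ 24 (mod 331)
140^32 ≡ 24^2 = 576 ≡ 245 (mod 331)
140^64 ≡ 245^2 = 60025 ≡ 114 (mod 331)
140^128 ≡ 114^2 = 12996 ≡ 87 (mod 331)
140^243 = 140^128 × 140^64 × 140^32 × 140^16 × 140^2 × 140^1 ≡ 87 × 114 × 245 × 24 × 71 × 140 (mod 331).
Accumulate the product:
87 × 114 = 9918 ≡ 319
319 × 245 = 78155 ≡ 39
39 × 24 = 936 ≡ 274
274 × 71 = 19454 ≡ 256
256 × 140 = 35840 ≡ 92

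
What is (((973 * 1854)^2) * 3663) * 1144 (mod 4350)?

2358

973 * 1854 = 1803942 ≡ 3042 (mod 4350)
(3042)^2 ≡ 1314 (mod 4350)
1314 * 3663 = 4813182 ≡ 2082 (mod 4350)
2082 * 1144 = 2381808 ≡ 2358 (mod 4350)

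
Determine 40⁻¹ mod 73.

Run the extended Euclidean algorithm:
73 = 1*40 + 33
40 = 1*33 + 7
33 = 4*7 + 5
7 = 1*5 + 2
5 = 2*2 + 1
2 = 2*1 + 0
gcd(40, 73) = 1, so the inverse exists.
Bézout: 1 = 17*73 − 31*40.
So 40⁻¹ ≡ −31 ≡ 42 (mod 73).

42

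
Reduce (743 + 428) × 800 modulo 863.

743 + 428 = 1171 ≡ 308 (mod 863)
308 × 800 = 246400 ≡ 445 (mod 863)

445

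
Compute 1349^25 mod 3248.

2357

25 in binary is 11001, i.e. 25 = 16 + 8 + 1.
1349^1 ≡ 1349 (mod 3248)
1349^2 ≡ 1349^2 = 1819801 ≡ 921 (mod 3248)
1349^4 ≡ 921^2 = 848241 ≡ 513 (mod 3248)
1349^8 ≡ 513^2 = 263169 ≡ 81 (mod 3248)
1349^16 ≡ 81^2 = 6561 ≡ 65 (mod 3248)
1349^25 = 1349^16 × 1349^8 × 1349^1 ≡ 65 × 81 × 1349 (mod 3248).
Accumulate the product:
65 × 81 = 5265 ≡ 2017
2017 × 1349 = 2720933 ≡ 2357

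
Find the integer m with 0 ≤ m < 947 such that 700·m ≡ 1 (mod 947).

Run the extended Euclidean algorithm:
947 = 1×700 + 247
700 = 2×247 + 206
247 = 1×206 + 41
206 = 5×41 + 1
41 = 41×1 + 0
gcd(700, 947) = 1, so the inverse exists.
Bézout: 1 = −17×947 + 23×700.
So 700⁻¹ ≡ 23 (mod 947).

23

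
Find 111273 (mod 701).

515

111273 = 158×701 + 515, so 111273 ≡ 515 (mod 701).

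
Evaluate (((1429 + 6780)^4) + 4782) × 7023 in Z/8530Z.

2039

1429 + 6780 = 8209
(8209)^4 ≡ 3141 (mod 8530)
3141 + 4782 = 7923
7923 × 7023 = 55643229 ≡ 2039 (mod 8530)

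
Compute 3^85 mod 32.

19

3^1 ≡ 3 (mod 32)
3^2 ≡ 3^2 = 9 (mod 32)
3^4 ≡ 9^2 = 81 ≡ 17 (mod 32)
3^8 ≡ 17^2 = 289 ≡ 1 (mod 32)
3^16 ≡ 1^2 = 1 (mod 32)
3^32 ≡ 1^2 = 1 (mod 32)
3^64 ≡ 1^2 = 1 (mod 32)
3^85 = 3^64 * 3^16 * 3^4 * 3^1 ≡ 1 * 1 * 17 * 3 (mod 32).
Accumulate the product:
1 * 1 = 1
1 * 17 = 17
17 * 3 = 51 ≡ 19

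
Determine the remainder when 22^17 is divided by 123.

Compute successive squares:
17 in binary is 10001, i.e. 17 = 16 + 1.
22^1 ≡ 22 (mod 123)
22^2 ≡ 22^2 = 484 ≡ 115 (mod 123)
22^4 ≡ 115^2 = 13225 ≡ 64 (mod 123)
22^8 ≡ 64^2 = 4096 ≡ 37 (mod 123)
22^16 ≡ 37^2 = 1369 ≡ 16 (mod 123)
22^17 = 22^16 × 22^1 ≡ 16 × 22 (mod 123).
16 × 22 = 352 ≡ 106 (mod 123).

106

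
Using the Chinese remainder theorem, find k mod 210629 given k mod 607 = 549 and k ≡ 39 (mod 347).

185684

607⁻¹ mod 347: 607*343 ≡ 1 (mod 347), so 607⁻¹ ≡ 343.
k = 549 + 607*((39 − 549)*343 mod 347) = 549 + 607*305 = 185684.
Check: 185684 mod 607 = 549, 185684 mod 347 = 39. ✓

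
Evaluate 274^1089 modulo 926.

1089 in binary is 10001000001, i.e. 1089 = 1024 + 64 + 1.
274^1 ≡ 274 (mod 926)
274^2 ≡ 274^2 = 75076 ≡ 70 (mod 926)
274^4 ≡ 70^2 = 4900 ≡ 270 (mod 926)
274^8 ≡ 270^2 = 72900 ≡ 672 (mod 926)
274^16 ≡ 672^2 = 451584 ≡ 622 (mod 926)
274^32 ≡ 622^2 = 386884 ≡ 742 (mod 926)
274^64 ≡ 742^2 = 550564 ≡ 520 (mod 926)
274^128 ≡ 520^2 = 270400 ≡ 8 (mod 926)
274^256 ≡ 8^2 = 64 (mod 926)
274^512 ≡ 64^2 = 4096 ≡ 392 (mod 926)
274^1024 ≡ 392^2 = 153664 ≡ 874 (mod 926)
274^1089 = 274^1024 × 274^64 × 274^1 ≡ 874 × 520 × 274 (mod 926).
Accumulate the product:
874 × 520 = 454480 ≡ 740
740 × 274 = 202760 ≡ 892

892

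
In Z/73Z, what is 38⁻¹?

Apply the Euclidean algorithm and back-substitute:
73 = 1·38 + 35
38 = 1·35 + 3
35 = 11·3 + 2
3 = 1·2 + 1
2 = 2·1 + 0
gcd(38, 73) = 1, so the inverse exists.
Back-substitute for 1:
1 = 1·3 − 1·2
  = −1·35 + 12·3
  = 12·38 − 13·35
  = −13·73 + 25·38
So 38⁻¹ ≡ 25 (mod 73).

25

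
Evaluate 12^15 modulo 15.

3

Compute successive squares:
12^1 ≡ 12 (mod 15)
12^2 ≡ 12^2 = 144 ≡ 9 (mod 15)
12^4 ≡ 9^2 = 81 ≡ 6 (mod 15)
12^8 ≡ 6^2 = 36 ≡ 6 (mod 15)
12^15 = 12^8 · 12^4 · 12^2 · 12^1 ≡ 6 · 6 · 9 · 12 (mod 15).
Accumulate the product:
6 · 6 = 36 ≡ 6
6 · 9 = 54 ≡ 9
9 · 12 = 108 ≡ 3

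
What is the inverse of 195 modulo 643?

521

By the extended Euclidean algorithm:
643 = 3×195 + 58
195 = 3×58 + 21
58 = 2×21 + 16
21 = 1×16 + 5
16 = 3×5 + 1
5 = 5×1 + 0
gcd(195, 643) = 1, so the inverse exists.
Back-substitute for 1:
1 = 1×16 − 3×5
  = −3×21 + 4×16
  = 4×58 − 11×21
  = −11×195 + 37×58
  = 37×643 − 122×195
So 195⁻¹ ≡ −122 ≡ 521 (mod 643).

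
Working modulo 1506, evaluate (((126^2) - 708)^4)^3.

1200

(126)^2 ≡ 816 (mod 1506)
816 - 708 = 108
(108)^4 ≡ 1374 (mod 1506)
(1374)^3 ≡ 1200 (mod 1506)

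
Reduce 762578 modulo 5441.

838

762578 = 140×5441 + 838, so 762578 ≡ 838 (mod 5441).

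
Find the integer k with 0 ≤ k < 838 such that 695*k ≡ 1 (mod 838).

Apply the Euclidean algorithm and back-substitute:
838 = 1×695 + 143
695 = 4×143 + 123
143 = 1×123 + 20
123 = 6×20 + 3
20 = 6×3 + 2
3 = 1×2 + 1
2 = 2×1 + 0
gcd(695, 838) = 1, so the inverse exists.
Bézout: 1 = −243×838 + 293×695.
So 695⁻¹ ≡ 293 (mod 838).

293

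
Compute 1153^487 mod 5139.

3700

487 in binary is 111100111, i.e. 487 = 256 + 128 + 64 + 32 + 4 + 2 + 1.
1153^1 ≡ 1153 (mod 5139)
1153^2 ≡ 1153^2 = 1329409 ≡ 3547 (mod 5139)
1153^4 ≡ 3547^2 = 12581209 ≡ 937 (mod 5139)
1153^8 ≡ 937^2 = 877969 ≡ 4339 (mod 5139)
1153^16 ≡ 4339^2 = 18826921 ≡ 2764 (mod 5139)
1153^32 ≡ 2764^2 = 7639696 ≡ 3142 (mod 5139)
1153^64 ≡ 3142^2 = 9872164 ≡ 145 (mod 5139)
1153^128 ≡ 145^2 = 21025 ≡ 469 (mod 5139)
1153^256 ≡ 469^2 = 219961 ≡ 4123 (mod 5139)
1153^487 = 1153^256 * 1153^128 * 1153^64 * 1153^32 * 1153^4 * 1153^2 * 1153^1 ≡ 4123 * 469 * 145 * 3142 * 937 * 3547 * 1153 (mod 5139).
Accumulate the product:
4123 * 469 = 1933687 ≡ 1423
1423 * 145 = 206335 ≡ 775
775 * 3142 = 2435050 ≡ 4303
4303 * 937 = 4031911 ≡ 2935
2935 * 3547 = 10410445 ≡ 3970
3970 * 1153 = 4577410 ≡ 3700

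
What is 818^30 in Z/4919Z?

1843

Compute successive squares:
30 in binary is 11110, i.e. 30 = 16 + 8 + 4 + 2.
818^1 ≡ 818 (mod 4919)
818^2 ≡ 818^2 = 669124 ≡ 140 (mod 4919)
818^4 ≡ 140^2 = 19600 ≡ 4843 (mod 4919)
818^8 ≡ 4843^2 = 23454649 ≡ 857 (mod 4919)
818^16 ≡ 857^2 = 734449 ≡ 1518 (mod 4919)
818^30 = 818^16 · 818^8 · 818^4 · 818^2 ≡ 1518 · 857 · 4843 · 140 (mod 4919).
Accumulate the product:
1518 · 857 = 1300926 ≡ 2310
2310 · 4843 = 11187330 ≡ 1524
1524 · 140 = 213360 ≡ 1843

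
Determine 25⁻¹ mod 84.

84 = 3×25 + 9
25 = 2×9 + 7
9 = 1×7 + 2
7 = 3×2 + 1
2 = 2×1 + 0
gcd(25, 84) = 1, so the inverse exists.
Bézout: 1 = −11×84 + 37×25.
So 25⁻¹ ≡ 37 (mod 84).

37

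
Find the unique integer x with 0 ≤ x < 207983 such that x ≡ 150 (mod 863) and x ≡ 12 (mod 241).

26040

863⁻¹ mod 241: 863×136 ≡ 1 (mod 241), so 863⁻¹ ≡ 136.
x = 150 + 863×((12 − 150)×136 mod 241) = 150 + 863×30 = 26040.
Check: 26040 mod 863 = 150, 26040 mod 241 = 12. ✓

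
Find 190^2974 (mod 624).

64

2974 in binary is 101110011110, i.e. 2974 = 2048 + 512 + 256 + 128 + 16 + 8 + 4 + 2.
190^1 ≡ 190 (mod 624)
190^2 ≡ 190^2 = 36100 ≡ 532 (mod 624)
190^4 ≡ 532^2 = 283024 ≡ 352 (mod 624)
190^8 ≡ 352^2 = 123904 ≡ 352 (mod 624)
190^16 ≡ 352^2 = 123904 ≡ 352 (mod 624)
190^32 ≡ 352^2 = 123904 ≡ 352 (mod 624)
190^64 ≡ 352^2 = 123904 ≡ 352 (mod 624)
190^128 ≡ 352^2 = 123904 ≡ 352 (mod 624)
190^256 ≡ 352^2 = 123904 ≡ 352 (mod 624)
190^512 ≡ 352^2 = 123904 ≡ 352 (mod 624)
190^1024 ≡ 352^2 = 123904 ≡ 352 (mod 624)
190^2048 ≡ 352^2 = 123904 ≡ 352 (mod 624)
190^2974 = 190^2048 · 190^512 · 190^256 · 190^128 · 190^16 · 190^8 · 190^4 · 190^2 ≡ 352 · 352 · 352 · 352 · 352 · 352 · 352 · 532 (mod 624).
Accumulate the product:
352 · 352 = 123904 ≡ 352
352 · 352 = 123904 ≡ 352
352 · 352 = 123904 ≡ 352
352 · 352 = 123904 ≡ 352
352 · 352 = 123904 ≡ 352
352 · 352 = 123904 ≡ 352
352 · 532 = 187264 ≡ 64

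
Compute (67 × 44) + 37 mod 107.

96

67 × 44 = 2948 ≡ 59 (mod 107)
59 + 37 = 96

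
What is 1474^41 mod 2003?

Compute successive squares:
41 in binary is 101001, i.e. 41 = 32 + 8 + 1.
1474^1 ≡ 1474 (mod 2003)
1474^2 ≡ 1474^2 = 2172676 ≡ 1424 (mod 2003)
1474^4 ≡ 1424^2 = 2027776 ≡ 740 (mod 2003)
1474^8 ≡ 740^2 = 547600 ≡ 781 (mod 2003)
1474^16 ≡ 781^2 = 609961 ≡ 1049 (mod 2003)
1474^32 ≡ 1049^2 = 1100401 ≡ 754 (mod 2003)
1474^41 = 1474^32 × 1474^8 × 1474^1 ≡ 754 × 781 × 1474 (mod 2003).
Accumulate the product:
754 × 781 = 588874 ≡ 1995
1995 × 1474 = 2940630 ≡ 226

226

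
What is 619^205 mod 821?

Compute successive squares:
619^1 ≡ 619 (mod 821)
619^2 ≡ 619^2 = 383161 ≡ 575 (mod 821)
619^4 ≡ 575^2 = 330625 ≡ 583 (mod 821)
619^8 ≡ 583^2 = 339889 ≡ 816 (mod 821)
619^16 ≡ 816^2 = 665856 ≡ 25 (mod 821)
619^32 ≡ 25^2 = 625 (mod 821)
619^64 ≡ 625^2 = 390625 ≡ 650 (mod 821)
619^128 ≡ 650^2 = 422500 ≡ 506 (mod 821)
619^205 = 619^128 · 619^64 · 619^8 · 619^4 · 619^1 ≡ 506 · 650 · 816 · 583 · 619 (mod 821).
Accumulate the product:
506 · 650 = 328900 ≡ 500
500 · 816 = 408000 ≡ 784
784 · 583 = 457072 ≡ 596
596 · 619 = 368924 ≡ 295

295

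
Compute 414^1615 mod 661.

660

1615 in binary is 11001001111, i.e. 1615 = 1024 + 512 + 64 + 8 + 4 + 2 + 1.
414^1 ≡ 414 (mod 661)
414^2 ≡ 414^2 = 171396 ≡ 197 (mod 661)
414^4 ≡ 197^2 = 38809 ≡ 471 (mod 661)
414^8 ≡ 471^2 = 221841 ≡ 406 (mod 661)
414^16 ≡ 406^2 = 164836 ≡ 247 (mod 661)
414^32 ≡ 247^2 = 61009 ≡ 197 (mod 661)
414^64 ≡ 197^2 = 38809 ≡ 471 (mod 661)
414^128 ≡ 471^2 = 221841 ≡ 406 (mod 661)
414^256 ≡ 406^2 = 164836 ≡ 247 (mod 661)
414^512 ≡ 247^2 = 61009 ≡ 197 (mod 661)
414^1024 ≡ 197^2 = 38809 ≡ 471 (mod 661)
414^1615 = 414^1024 · 414^512 · 414^64 · 414^8 · 414^4 · 414^2 · 414^1 ≡ 471 · 197 · 471 · 406 · 471 · 197 · 414 (mod 661).
Accumulate the product:
471 · 197 = 92787 ≡ 247
247 · 471 = 116337 ≡ 1
1 · 406 = 406
406 · 471 = 191226 ≡ 197
197 · 197 = 38809 ≡ 471
471 · 414 = 194994 ≡ 660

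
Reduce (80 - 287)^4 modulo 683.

80 - 287 = -207 ≡ 476 (mod 683)
(476)^4 ≡ 299 (mod 683)

299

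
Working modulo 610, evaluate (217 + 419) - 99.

537

217 + 419 = 636 ≡ 26 (mod 610)
26 - 99 = -73 ≡ 537 (mod 610)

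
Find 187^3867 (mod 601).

Compute successive squares:
187^1 ≡ 187 (mod 601)
187^2 ≡ 187^2 = 34969 ≡ 111 (mod 601)
187^4 ≡ 111^2 = 12321 ≡ 301 (mod 601)
187^8 ≡ 301^2 = 90601 ≡ 451 (mod 601)
187^16 ≡ 451^2 = 203401 ≡ 263 (mod 601)
187^32 ≡ 263^2 = 69169 ≡ 54 (mod 601)
187^64 ≡ 54^2 = 2916 ≡ 512 (mod 601)
187^128 ≡ 512^2 = 262144 ≡ 108 (mod 601)
187^256 ≡ 108^2 = 11664 ≡ 245 (mod 601)
187^512 ≡ 245^2 = 60025 ≡ 526 (mod 601)
187^1024 ≡ 526^2 = 276676 ≡ 216 (mod 601)
187^2048 ≡ 216^2 = 46656 ≡ 379 (mod 601)
187^3867 = 187^2048 × 187^1024 × 187^512 × 187^256 × 187^16 × 187^8 × 187^2 × 187^1 ≡ 379 × 216 × 526 × 245 × 263 × 451 × 111 × 187 (mod 601).
Accumulate the product:
379 × 216 = 81864 ≡ 128
128 × 526 = 67328 ≡ 16
16 × 245 = 3920 ≡ 314
314 × 263 = 82582 ≡ 245
245 × 451 = 110495 ≡ 512
512 × 111 = 56832 ≡ 338
338 × 187 = 63206 ≡ 101

101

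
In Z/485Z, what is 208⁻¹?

7

485 = 2·208 + 69
208 = 3·69 + 1
69 = 69·1 + 0
gcd(208, 485) = 1, so the inverse exists.
Bézout: 1 = −3·485 + 7·208.
So 208⁻¹ ≡ 7 (mod 485).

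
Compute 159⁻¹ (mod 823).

823 = 5*159 + 28
159 = 5*28 + 19
28 = 1*19 + 9
19 = 2*9 + 1
9 = 9*1 + 0
gcd(159, 823) = 1, so the inverse exists.
Back-substitute for 1:
1 = 1*19 − 2*9
  = −2*28 + 3*19
  = 3*159 − 17*28
  = −17*823 + 88*159
So 159⁻¹ ≡ 88 (mod 823).

88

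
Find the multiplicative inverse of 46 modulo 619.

471

Apply the Euclidean algorithm and back-substitute:
619 = 13·46 + 21
46 = 2·21 + 4
21 = 5·4 + 1
4 = 4·1 + 0
gcd(46, 619) = 1, so the inverse exists.
Back-substitute for 1:
1 = 1·21 − 5·4
  = −5·46 + 11·21
  = 11·619 − 148·46
So 46⁻¹ ≡ −148 ≡ 471 (mod 619).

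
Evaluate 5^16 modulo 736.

Using repeated squaring:
5^1 ≡ 5 (mod 736)
5^2 ≡ 5^2 = 25 (mod 736)
5^4 ≡ 25^2 = 625 (mod 736)
5^8 ≡ 625^2 = 390625 ≡ 545 (mod 736)
5^16 ≡ 545^2 = 297025 ≡ 417 (mod 736)
So 5^16 ≡ 417 (mod 736).

417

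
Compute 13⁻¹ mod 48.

37

Apply the Euclidean algorithm and back-substitute:
48 = 3·13 + 9
13 = 1·9 + 4
9 = 2·4 + 1
4 = 4·1 + 0
gcd(13, 48) = 1, so the inverse exists.
Bézout: 1 = 3·48 − 11·13.
So 13⁻¹ ≡ −11 ≡ 37 (mod 48).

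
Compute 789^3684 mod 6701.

4317

Using repeated squaring:
789^1 ≡ 789 (mod 6701)
789^2 ≡ 789^2 = 622521 ≡ 6029 (mod 6701)
789^4 ≡ 6029^2 = 36348841 ≡ 2617 (mod 6701)
789^8 ≡ 2617^2 = 6848689 ≡ 267 (mod 6701)
789^16 ≡ 267^2 = 71289 ≡ 4279 (mod 6701)
789^32 ≡ 4279^2 = 18309841 ≡ 2709 (mod 6701)
789^64 ≡ 2709^2 = 7338681 ≡ 1086 (mod 6701)
789^128 ≡ 1086^2 = 1179396 ≡ 20 (mod 6701)
789^256 ≡ 20^2 = 400 (mod 6701)
789^512 ≡ 400^2 = 160000 ≡ 5877 (mod 6701)
789^1024 ≡ 5877^2 = 34539129 ≡ 2175 (mod 6701)
789^2048 ≡ 2175^2 = 4730625 ≡ 6420 (mod 6701)
789^3684 = 789^2048 * 789^1024 * 789^512 * 789^64 * 789^32 * 789^4 ≡ 6420 * 2175 * 5877 * 1086 * 2709 * 2617 (mod 6701).
Accumulate the product:
6420 * 2175 = 13963500 ≡ 5317
5317 * 5877 = 31248009 ≡ 1246
1246 * 1086 = 1353156 ≡ 6255
6255 * 2709 = 16944795 ≡ 4667
4667 * 2617 = 12213539 ≡ 4317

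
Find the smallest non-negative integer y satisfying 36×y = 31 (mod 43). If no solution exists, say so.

14

gcd(36, 43) = 1, so a unique solution mod 43 exists.
36⁻¹ ≡ 6 (mod 43).
y ≡ 6×31 ≡ 14 (mod 43).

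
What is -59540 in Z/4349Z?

1346

-59540 = -14·4349 + 1346, so -59540 ≡ 1346 (mod 4349).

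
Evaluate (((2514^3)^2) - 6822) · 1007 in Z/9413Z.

(2514)^3 ≡ 7591 (mod 9413)
(7591)^2 ≡ 6308 (mod 9413)
6308 - 6822 = -514 ≡ 8899 (mod 9413)
8899 · 1007 = 8961293 ≡ 117 (mod 9413)

117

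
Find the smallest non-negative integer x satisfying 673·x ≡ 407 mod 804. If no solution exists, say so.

359

gcd(673, 804) = 1, so a unique solution mod 804 exists.
673⁻¹ ≡ 313 (mod 804).
x ≡ 313·407 ≡ 359 (mod 804).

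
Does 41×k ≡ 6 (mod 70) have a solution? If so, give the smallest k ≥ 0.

gcd(41, 70) = 1, so a unique solution mod 70 exists.
41⁻¹ ≡ 41 (mod 70).
k ≡ 41×6 ≡ 36 (mod 70).

36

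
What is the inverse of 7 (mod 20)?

3

Apply the Euclidean algorithm and back-substitute:
20 = 2×7 + 6
7 = 1×6 + 1
6 = 6×1 + 0
gcd(7, 20) = 1, so the inverse exists.
Back-substitute for 1:
1 = 1×7 − 1×6
  = −1×20 + 3×7
So 7⁻¹ ≡ 3 (mod 20).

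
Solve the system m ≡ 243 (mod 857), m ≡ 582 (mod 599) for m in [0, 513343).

857⁻¹ mod 599: 857·267 ≡ 1 (mod 599), so 857⁻¹ ≡ 267.
m = 243 + 857·((582 − 243)·267 mod 599) = 243 + 857·64 = 55091.

55091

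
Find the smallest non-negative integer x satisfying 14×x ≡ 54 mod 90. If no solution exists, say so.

36

gcd(14, 90) = 2, and 2 | 54, so solutions exist.
Divide through by 2: 7×x mod 45 = 27.
7⁻¹ ≡ 13 (mod 45).
x ≡ 13×27 ≡ 36 (mod 45).
The smallest non-negative solution is x = 36.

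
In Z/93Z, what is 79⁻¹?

73

93 = 1*79 + 14
79 = 5*14 + 9
14 = 1*9 + 5
9 = 1*5 + 4
5 = 1*4 + 1
4 = 4*1 + 0
gcd(79, 93) = 1, so the inverse exists.
Back-substitute for 1:
1 = 1*5 − 1*4
  = −1*9 + 2*5
  = 2*14 − 3*9
  = −3*79 + 17*14
  = 17*93 − 20*79
So 79⁻¹ ≡ −20 ≡ 73 (mod 93).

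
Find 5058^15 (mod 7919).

4685

5058^1 ≡ 5058 (mod 7919)
5058^2 ≡ 5058^2 = 25583364 ≡ 4994 (mod 7919)
5058^4 ≡ 4994^2 = 24940036 ≡ 3105 (mod 7919)
5058^8 ≡ 3105^2 = 9641025 ≡ 3602 (mod 7919)
5058^15 = 5058^8 * 5058^4 * 5058^2 * 5058^1 ≡ 3602 * 3105 * 4994 * 5058 (mod 7919).
Accumulate the product:
3602 * 3105 = 11184210 ≡ 2582
2582 * 4994 = 12894508 ≡ 2376
2376 * 5058 = 12017808 ≡ 4685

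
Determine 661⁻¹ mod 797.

Run the extended Euclidean algorithm:
797 = 1·661 + 136
661 = 4·136 + 117
136 = 1·117 + 19
117 = 6·19 + 3
19 = 6·3 + 1
3 = 3·1 + 0
gcd(661, 797) = 1, so the inverse exists.
Back-substitute for 1:
1 = 1·19 − 6·3
  = −6·117 + 37·19
  = 37·136 − 43·117
  = −43·661 + 209·136
  = 209·797 − 252·661
So 661⁻¹ ≡ −252 ≡ 545 (mod 797).

545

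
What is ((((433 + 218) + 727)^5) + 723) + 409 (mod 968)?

924

433 + 218 = 651
651 + 727 = 1378 ≡ 410 (mod 968)
(410)^5 ≡ 760 (mod 968)
760 + 723 = 1483 ≡ 515 (mod 968)
515 + 409 = 924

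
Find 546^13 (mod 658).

546^1 ≡ 546 (mod 658)
546^2 ≡ 546^2 = 298116 ≡ 42 (mod 658)
546^4 ≡ 42^2 = 1764 ≡ 448 (mod 658)
546^8 ≡ 448^2 = 200704 ≡ 14 (mod 658)
546^13 = 546^8 · 546^4 · 546^1 ≡ 14 · 448 · 546 (mod 658).
Accumulate the product:
14 · 448 = 6272 ≡ 350
350 · 546 = 191100 ≡ 280

280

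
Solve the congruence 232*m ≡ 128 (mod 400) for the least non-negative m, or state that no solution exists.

4

gcd(232, 400) = 8, and 8 | 128, so solutions exist.
Divide through by 8: 29*m ≡ 16 mod 50.
29⁻¹ ≡ 19 (mod 50).
m ≡ 19*16 ≡ 4 (mod 50).
The smallest non-negative solution is m = 4.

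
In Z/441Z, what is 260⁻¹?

441 = 1×260 + 181
260 = 1×181 + 79
181 = 2×79 + 23
79 = 3×23 + 10
23 = 2×10 + 3
10 = 3×3 + 1
3 = 3×1 + 0
gcd(260, 441) = 1, so the inverse exists.
Back-substitute for 1:
1 = 1×10 − 3×3
  = −3×23 + 7×10
  = 7×79 − 24×23
  = −24×181 + 55×79
  = 55×260 − 79×181
  = −79×441 + 134×260
So 260⁻¹ ≡ 134 (mod 441).

134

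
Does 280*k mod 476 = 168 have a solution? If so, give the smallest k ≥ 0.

gcd(280, 476) = 28, and 28 | 168, so solutions exist.
Divide through by 28: 10*k ≡ 6 mod 17.
10⁻¹ ≡ 12 (mod 17).
k ≡ 12*6 ≡ 4 (mod 17).
The smallest non-negative solution is k = 4.

4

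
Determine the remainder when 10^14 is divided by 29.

14 in binary is 1110, i.e. 14 = 8 + 4 + 2.
10^1 ≡ 10 (mod 29)
10^2 ≡ 10^2 = 100 ≡ 13 (mod 29)
10^4 ≡ 13^2 = 169 ≡ 24 (mod 29)
10^8 ≡ 24^2 = 576 ≡ 25 (mod 29)
10^14 = 10^8 * 10^4 * 10^2 ≡ 25 * 24 * 13 (mod 29).
Accumulate the product:
25 * 24 = 600 ≡ 20
20 * 13 = 260 ≡ 28

28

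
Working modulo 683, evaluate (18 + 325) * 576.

18 + 325 = 343
343 * 576 = 197568 ≡ 181 (mod 683)

181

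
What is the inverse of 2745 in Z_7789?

By the extended Euclidean algorithm:
7789 = 2*2745 + 2299
2745 = 1*2299 + 446
2299 = 5*446 + 69
446 = 6*69 + 32
69 = 2*32 + 5
32 = 6*5 + 2
5 = 2*2 + 1
2 = 2*1 + 0
gcd(2745, 7789) = 1, so the inverse exists.
Back-substitute for 1:
1 = 1*5 − 2*2
  = −2*32 + 13*5
  = 13*69 − 28*32
  = −28*446 + 181*69
  = 181*2299 − 933*446
  = −933*2745 + 1114*2299
  = 1114*7789 − 3161*2745
So 2745⁻¹ ≡ −3161 ≡ 4628 (mod 7789).

4628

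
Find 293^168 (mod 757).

9

Using repeated squaring:
168 in binary is 10101000, i.e. 168 = 128 + 32 + 8.
293^1 ≡ 293 (mod 757)
293^2 ≡ 293^2 = 85849 ≡ 308 (mod 757)
293^4 ≡ 308^2 = 94864 ≡ 239 (mod 757)
293^8 ≡ 239^2 = 57121 ≡ 346 (mod 757)
293^16 ≡ 346^2 = 119716 ≡ 110 (mod 757)
293^32 ≡ 110^2 = 12100 ≡ 745 (mod 757)
293^64 ≡ 745^2 = 555025 ≡ 144 (mod 757)
293^128 ≡ 144^2 = 20736 ≡ 297 (mod 757)
293^168 = 293^128 * 293^32 * 293^8 ≡ 297 * 745 * 346 (mod 757).
Accumulate the product:
297 * 745 = 221265 ≡ 221
221 * 346 = 76466 ≡ 9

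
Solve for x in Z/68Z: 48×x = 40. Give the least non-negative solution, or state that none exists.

15

gcd(48, 68) = 4, and 4 | 40, so solutions exist.
Divide through by 4: 12×x ≡ 10 (mod 17).
12⁻¹ ≡ 10 (mod 17).
x ≡ 10×10 ≡ 15 (mod 17).
The smallest non-negative solution is x = 15.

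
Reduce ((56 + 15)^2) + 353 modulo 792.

642

56 + 15 = 71
(71)^2 ≡ 289 (mod 792)
289 + 353 = 642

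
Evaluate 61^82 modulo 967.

Compute successive squares:
82 in binary is 1010010, i.e. 82 = 64 + 16 + 2.
61^1 ≡ 61 (mod 967)
61^2 ≡ 61^2 = 3721 ≡ 820 (mod 967)
61^4 ≡ 820^2 = 672400 ≡ 335 (mod 967)
61^8 ≡ 335^2 = 112225 ≡ 53 (mod 967)
61^16 ≡ 53^2 = 2809 ≡ 875 (mod 967)
61^32 ≡ 875^2 = 765625 ≡ 728 (mod 967)
61^64 ≡ 728^2 = 529984 ≡ 68 (mod 967)
61^82 = 61^64 * 61^16 * 61^2 ≡ 68 * 875 * 820 (mod 967).
Accumulate the product:
68 * 875 = 59500 ≡ 513
513 * 820 = 420660 ≡ 15

15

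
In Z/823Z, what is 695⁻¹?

45

823 = 1×695 + 128
695 = 5×128 + 55
128 = 2×55 + 18
55 = 3×18 + 1
18 = 18×1 + 0
gcd(695, 823) = 1, so the inverse exists.
Bézout: 1 = −38×823 + 45×695.
So 695⁻¹ ≡ 45 (mod 823).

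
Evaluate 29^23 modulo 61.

40

23 in binary is 10111, i.e. 23 = 16 + 4 + 2 + 1.
29^1 ≡ 29 (mod 61)
29^2 ≡ 29^2 = 841 ≡ 48 (mod 61)
29^4 ≡ 48^2 = 2304 ≡ 47 (mod 61)
29^8 ≡ 47^2 = 2209 ≡ 13 (mod 61)
29^16 ≡ 13^2 = 169 ≡ 47 (mod 61)
29^23 = 29^16 * 29^4 * 29^2 * 29^1 ≡ 47 * 47 * 48 * 29 (mod 61).
Accumulate the product:
47 * 47 = 2209 ≡ 13
13 * 48 = 624 ≡ 14
14 * 29 = 406 ≡ 40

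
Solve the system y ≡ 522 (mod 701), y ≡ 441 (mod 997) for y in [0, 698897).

701⁻¹ mod 997: 701·933 ≡ 1 (mod 997), so 701⁻¹ ≡ 933.
y = 522 + 701·((441 − 522)·933 mod 997) = 522 + 701·199 = 140021.

140021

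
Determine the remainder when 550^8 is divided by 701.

By square-and-multiply:
550^1 ≡ 550 (mod 701)
550^2 ≡ 550^2 = 302500 ≡ 369 (mod 701)
550^4 ≡ 369^2 = 136161 ≡ 167 (mod 701)
550^8 ≡ 167^2 = 27889 ≡ 550 (mod 701)
So 550^8 ≡ 550 (mod 701).

550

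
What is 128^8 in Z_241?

By square-and-multiply:
128^1 ≡ 128 (mod 241)
128^2 ≡ 128^2 = 16384 ≡ 237 (mod 241)
128^4 ≡ 237^2 = 56169 ≡ 16 (mod 241)
128^8 ≡ 16^2 = 256 ≡ 15 (mod 241)
So 128^8 ≡ 15 (mod 241).

15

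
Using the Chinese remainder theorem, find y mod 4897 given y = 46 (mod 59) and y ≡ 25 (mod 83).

1934

59⁻¹ mod 83: 59*38 ≡ 1 (mod 83), so 59⁻¹ ≡ 38.
y = 46 + 59*((25 − 46)*38 mod 83) = 46 + 59*32 = 1934.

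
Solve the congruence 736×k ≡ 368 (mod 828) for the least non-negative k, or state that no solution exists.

5

gcd(736, 828) = 92, and 92 | 368, so solutions exist.
Divide through by 92: 8×k ≡ 4 mod 9.
8⁻¹ ≡ 8 (mod 9).
k ≡ 8×4 ≡ 5 (mod 9).
The smallest non-negative solution is k = 5.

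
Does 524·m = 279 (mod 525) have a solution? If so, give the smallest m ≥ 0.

gcd(524, 525) = 1, so a unique solution mod 525 exists.
524⁻¹ ≡ 524 (mod 525).
m ≡ 524·279 ≡ 246 (mod 525).

246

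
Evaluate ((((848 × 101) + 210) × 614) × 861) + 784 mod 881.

848 × 101 = 85648 ≡ 191 (mod 881)
191 + 210 = 401
401 × 614 = 246214 ≡ 415 (mod 881)
415 × 861 = 357315 ≡ 510 (mod 881)
510 + 784 = 1294 ≡ 413 (mod 881)

413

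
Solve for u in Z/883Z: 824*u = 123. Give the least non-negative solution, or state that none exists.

gcd(824, 883) = 1, so a unique solution mod 883 exists.
824⁻¹ ≡ 434 (mod 883).
u ≡ 434*123 ≡ 402 (mod 883).

402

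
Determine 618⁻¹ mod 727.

727 = 1*618 + 109
618 = 5*109 + 73
109 = 1*73 + 36
73 = 2*36 + 1
36 = 36*1 + 0
gcd(618, 727) = 1, so the inverse exists.
Back-substitute for 1:
1 = 1*73 − 2*36
  = −2*109 + 3*73
  = 3*618 − 17*109
  = −17*727 + 20*618
So 618⁻¹ ≡ 20 (mod 727).

20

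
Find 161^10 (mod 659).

Compute successive squares:
10 in binary is 1010, i.e. 10 = 8 + 2.
161^1 ≡ 161 (mod 659)
161^2 ≡ 161^2 = 25921 ≡ 220 (mod 659)
161^4 ≡ 220^2 = 48400 ≡ 293 (mod 659)
161^8 ≡ 293^2 = 85849 ≡ 179 (mod 659)
161^10 = 161^8 × 161^2 ≡ 179 × 220 (mod 659).
179 × 220 = 39380 ≡ 499 (mod 659).

499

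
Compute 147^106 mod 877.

708

106 in binary is 1101010, i.e. 106 = 64 + 32 + 8 + 2.
147^1 ≡ 147 (mod 877)
147^2 ≡ 147^2 = 21609 ≡ 561 (mod 877)
147^4 ≡ 561^2 = 314721 ≡ 755 (mod 877)
147^8 ≡ 755^2 = 570025 ≡ 852 (mod 877)
147^16 ≡ 852^2 = 725904 ≡ 625 (mod 877)
147^32 ≡ 625^2 = 390625 ≡ 360 (mod 877)
147^64 ≡ 360^2 = 129600 ≡ 681 (mod 877)
147^106 = 147^64 * 147^32 * 147^8 * 147^2 ≡ 681 * 360 * 852 * 561 (mod 877).
Accumulate the product:
681 * 360 = 245160 ≡ 477
477 * 852 = 406404 ≡ 353
353 * 561 = 198033 ≡ 708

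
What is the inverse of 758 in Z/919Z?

919 = 1·758 + 161
758 = 4·161 + 114
161 = 1·114 + 47
114 = 2·47 + 20
47 = 2·20 + 7
20 = 2·7 + 6
7 = 1·6 + 1
6 = 6·1 + 0
gcd(758, 919) = 1, so the inverse exists.
Bézout: 1 = 113·919 − 137·758.
So 758⁻¹ ≡ −137 ≡ 782 (mod 919).

782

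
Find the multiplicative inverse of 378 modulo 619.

619 = 1·378 + 241
378 = 1·241 + 137
241 = 1·137 + 104
137 = 1·104 + 33
104 = 3·33 + 5
33 = 6·5 + 3
5 = 1·3 + 2
3 = 1·2 + 1
2 = 2·1 + 0
gcd(378, 619) = 1, so the inverse exists.
Back-substitute for 1:
1 = 1·3 − 1·2
  = −1·5 + 2·3
  = 2·33 − 13·5
  = −13·104 + 41·33
  = 41·137 − 54·104
  = −54·241 + 95·137
  = 95·378 − 149·241
  = −149·619 + 244·378
So 378⁻¹ ≡ 244 (mod 619).

244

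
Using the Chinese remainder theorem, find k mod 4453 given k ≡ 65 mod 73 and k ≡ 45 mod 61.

73⁻¹ mod 61: 73·56 ≡ 1 (mod 61), so 73⁻¹ ≡ 56.
k = 65 + 73·((45 − 65)·56 mod 61) = 65 + 73·39 = 2912.

2912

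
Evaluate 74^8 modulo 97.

Compute successive squares:
74^1 ≡ 74 (mod 97)
74^2 ≡ 74^2 = 5476 ≡ 44 (mod 97)
74^4 ≡ 44^2 = 1936 ≡ 93 (mod 97)
74^8 ≡ 93^2 = 8649 ≡ 16 (mod 97)
So 74^8 ≡ 16 (mod 97).

16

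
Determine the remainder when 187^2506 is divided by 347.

Using repeated squaring:
2506 in binary is 100111001010, i.e. 2506 = 2048 + 256 + 128 + 64 + 8 + 2.
187^1 ≡ 187 (mod 347)
187^2 ≡ 187^2 = 34969 ≡ 269 (mod 347)
187^4 ≡ 269^2 = 72361 ≡ 185 (mod 347)
187^8 ≡ 185^2 = 34225 ≡ 219 (mod 347)
187^16 ≡ 219^2 = 47961 ≡ 75 (mod 347)
187^32 ≡ 75^2 = 5625 ≡ 73 (mod 347)
187^64 ≡ 73^2 = 5329 ≡ 124 (mod 347)
187^128 ≡ 124^2 = 15376 ≡ 108 (mod 347)
187^256 ≡ 108^2 = 11664 ≡ 213 (mod 347)
187^512 ≡ 213^2 = 45369 ≡ 259 (mod 347)
187^1024 ≡ 259^2 = 67081 ≡ 110 (mod 347)
187^2048 ≡ 110^2 = 12100 ≡ 302 (mod 347)
187^2506 = 187^2048 · 187^256 · 187^128 · 187^64 · 187^8 · 187^2 ≡ 302 · 213 · 108 · 124 · 219 · 269 (mod 347).
Accumulate the product:
302 · 213 = 64326 ≡ 131
131 · 108 = 14148 ≡ 268
268 · 124 = 33232 ≡ 267
267 · 219 = 58473 ≡ 177
177 · 269 = 47613 ≡ 74

74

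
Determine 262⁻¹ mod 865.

Run the extended Euclidean algorithm:
865 = 3*262 + 79
262 = 3*79 + 25
79 = 3*25 + 4
25 = 6*4 + 1
4 = 4*1 + 0
gcd(262, 865) = 1, so the inverse exists.
Back-substitute for 1:
1 = 1*25 − 6*4
  = −6*79 + 19*25
  = 19*262 − 63*79
  = −63*865 + 208*262
So 262⁻¹ ≡ 208 (mod 865).

208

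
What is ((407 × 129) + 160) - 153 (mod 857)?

233

407 × 129 = 52503 ≡ 226 (mod 857)
226 + 160 = 386
386 - 153 = 233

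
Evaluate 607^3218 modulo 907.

607^1 ≡ 607 (mod 907)
607^2 ≡ 607^2 = 368449 ≡ 207 (mod 907)
607^4 ≡ 207^2 = 42849 ≡ 220 (mod 907)
607^8 ≡ 220^2 = 48400 ≡ 329 (mod 907)
607^16 ≡ 329^2 = 108241 ≡ 308 (mod 907)
607^32 ≡ 308^2 = 94864 ≡ 536 (mod 907)
607^64 ≡ 536^2 = 287296 ≡ 684 (mod 907)
607^128 ≡ 684^2 = 467856 ≡ 751 (mod 907)
607^256 ≡ 751^2 = 564001 ≡ 754 (mod 907)
607^512 ≡ 754^2 = 568516 ≡ 734 (mod 907)
607^1024 ≡ 734^2 = 538756 ≡ 905 (mod 907)
607^2048 ≡ 905^2 = 819025 ≡ 4 (mod 907)
607^3218 = 607^2048 * 607^1024 * 607^128 * 607^16 * 607^2 ≡ 4 * 905 * 751 * 308 * 207 (mod 907).
Accumulate the product:
4 * 905 = 3620 ≡ 899
899 * 751 = 675149 ≡ 341
341 * 308 = 105028 ≡ 723
723 * 207 = 149661 ≡ 6

6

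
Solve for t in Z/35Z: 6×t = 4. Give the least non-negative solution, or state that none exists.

gcd(6, 35) = 1, so a unique solution mod 35 exists.
6⁻¹ ≡ 6 (mod 35).
t ≡ 6×4 ≡ 24 (mod 35).

24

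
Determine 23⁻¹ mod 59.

By the extended Euclidean algorithm:
59 = 2·23 + 13
23 = 1·13 + 10
13 = 1·10 + 3
10 = 3·3 + 1
3 = 3·1 + 0
gcd(23, 59) = 1, so the inverse exists.
Back-substitute for 1:
1 = 1·10 − 3·3
  = −3·13 + 4·10
  = 4·23 − 7·13
  = −7·59 + 18·23
So 23⁻¹ ≡ 18 (mod 59).

18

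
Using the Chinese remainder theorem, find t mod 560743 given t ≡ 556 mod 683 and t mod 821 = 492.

358448

683⁻¹ mod 821: 683*351 ≡ 1 (mod 821), so 683⁻¹ ≡ 351.
t = 556 + 683*((492 − 556)*351 mod 821) = 556 + 683*524 = 358448.
Check: 358448 mod 683 = 556, 358448 mod 821 = 492. ✓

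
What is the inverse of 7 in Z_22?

19

22 = 3·7 + 1
7 = 7·1 + 0
gcd(7, 22) = 1, so the inverse exists.
Back-substitute for 1:
1 = 1·22 − 3·7
So 7⁻¹ ≡ −3 ≡ 19 (mod 22).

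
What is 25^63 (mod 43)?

1

63 in binary is 111111, i.e. 63 = 32 + 16 + 8 + 4 + 2 + 1.
25^1 ≡ 25 (mod 43)
25^2 ≡ 25^2 = 625 ≡ 23 (mod 43)
25^4 ≡ 23^2 = 529 ≡ 13 (mod 43)
25^8 ≡ 13^2 = 169 ≡ 40 (mod 43)
25^16 ≡ 40^2 = 1600 ≡ 9 (mod 43)
25^32 ≡ 9^2 = 81 ≡ 38 (mod 43)
25^63 = 25^32 * 25^16 * 25^8 * 25^4 * 25^2 * 25^1 ≡ 38 * 9 * 40 * 13 * 23 * 25 (mod 43).
Accumulate the product:
38 * 9 = 342 ≡ 41
41 * 40 = 1640 ≡ 6
6 * 13 = 78 ≡ 35
35 * 23 = 805 ≡ 31
31 * 25 = 775 ≡ 1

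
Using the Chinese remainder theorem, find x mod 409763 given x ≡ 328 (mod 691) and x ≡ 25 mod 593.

691⁻¹ mod 593: 691×236 ≡ 1 (mod 593), so 691⁻¹ ≡ 236.
x = 328 + 691×((25 − 328)×236 mod 593) = 328 + 691×245 = 169623.
Check: 169623 mod 691 = 328, 169623 mod 593 = 25. ✓

169623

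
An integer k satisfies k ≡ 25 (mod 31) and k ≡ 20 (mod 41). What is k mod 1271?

676

31⁻¹ mod 41: 31×4 ≡ 1 (mod 41), so 31⁻¹ ≡ 4.
k = 25 + 31×((20 − 25)×4 mod 41) = 25 + 31×21 = 676.
Check: 676 mod 31 = 25, 676 mod 41 = 20. ✓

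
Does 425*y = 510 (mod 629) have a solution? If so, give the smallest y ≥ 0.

gcd(425, 629) = 17, and 17 | 510, so solutions exist.
Divide through by 17: 25*y = 30 (mod 37).
25⁻¹ ≡ 3 (mod 37).
y ≡ 3*30 ≡ 16 (mod 37).
The smallest non-negative solution is y = 16.

16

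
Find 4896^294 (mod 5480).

4536

Compute successive squares:
4896^1 ≡ 4896 (mod 5480)
4896^2 ≡ 4896^2 = 23970816 ≡ 1296 (mod 5480)
4896^4 ≡ 1296^2 = 1679616 ≡ 2736 (mod 5480)
4896^8 ≡ 2736^2 = 7485696 ≡ 16 (mod 5480)
4896^16 ≡ 16^2 = 256 (mod 5480)
4896^32 ≡ 256^2 = 65536 ≡ 5256 (mod 5480)
4896^64 ≡ 5256^2 = 27625536 ≡ 856 (mod 5480)
4896^128 ≡ 856^2 = 732736 ≡ 3896 (mod 5480)
4896^256 ≡ 3896^2 = 15178816 ≡ 4696 (mod 5480)
4896^294 = 4896^256 × 4896^32 × 4896^4 × 4896^2 ≡ 4696 × 5256 × 2736 × 1296 (mod 5480).
Accumulate the product:
4696 × 5256 = 24682176 ≡ 256
256 × 2736 = 700416 ≡ 4456
4456 × 1296 = 5774976 ≡ 4536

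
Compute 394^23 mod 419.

By square-and-multiply:
394^1 ≡ 394 (mod 419)
394^2 ≡ 394^2 = 155236 ≡ 206 (mod 419)
394^4 ≡ 206^2 = 42436 ≡ 117 (mod 419)
394^8 ≡ 117^2 = 13689 ≡ 281 (mod 419)
394^16 ≡ 281^2 = 78961 ≡ 189 (mod 419)
394^23 = 394^16 * 394^4 * 394^2 * 394^1 ≡ 189 * 117 * 206 * 394 (mod 419).
Accumulate the product:
189 * 117 = 22113 ≡ 325
325 * 206 = 66950 ≡ 329
329 * 394 = 129626 ≡ 155

155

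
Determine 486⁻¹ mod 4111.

Run the extended Euclidean algorithm:
4111 = 8·486 + 223
486 = 2·223 + 40
223 = 5·40 + 23
40 = 1·23 + 17
23 = 1·17 + 6
17 = 2·6 + 5
6 = 1·5 + 1
5 = 5·1 + 0
gcd(486, 4111) = 1, so the inverse exists.
Back-substitute for 1:
1 = 1·6 − 1·5
  = −1·17 + 3·6
  = 3·23 − 4·17
  = −4·40 + 7·23
  = 7·223 − 39·40
  = −39·486 + 85·223
  = 85·4111 − 719·486
So 486⁻¹ ≡ −719 ≡ 3392 (mod 4111).

3392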